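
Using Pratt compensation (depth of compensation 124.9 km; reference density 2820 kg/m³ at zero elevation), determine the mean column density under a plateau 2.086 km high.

Pratt balance: ρ_ref D = ρ (D + h).
ρ = ρ_ref D/(D + h) = 2820 × 124.9 km/(124.9 km + 2.086 km) = 2770 kg/m³.

2770 kg/m³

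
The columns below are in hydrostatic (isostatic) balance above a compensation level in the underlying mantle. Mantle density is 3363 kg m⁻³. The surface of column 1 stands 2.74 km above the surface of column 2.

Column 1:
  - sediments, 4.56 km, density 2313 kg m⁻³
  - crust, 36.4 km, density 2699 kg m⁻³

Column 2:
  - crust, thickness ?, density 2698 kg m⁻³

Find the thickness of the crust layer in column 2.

29.7 km

Take the compensation level at the base of the deeper column (depth z_c below the surface of column 1) and equate Σ ρ_i t_i down to z_c; mantle fills any gap and the z_c terms cancel.
Column 1: 4.56×2313 + 36.4×2699 + (z_c − 40.96)×3363
Column 2: 2.74×0 + x×2698 + (z_c − 2.74 − 0 − x)×3363
The z_c×3363 term appears on both sides and cancels. Collect the known terms of each column as K = Σ(ρt)_known − 3363 × (depth of known layers): K_1 = 108790.88 − 3363×40.96 = −28957.6; K_2 = 0 − 3363×(2.74 + 0) = −9214.62.
Balance: K_1 = K_2 − x×(3363 − 2698), so x = (K_2 − K_1)/(3363 − 2698) = 19743/665 = 29.7 km.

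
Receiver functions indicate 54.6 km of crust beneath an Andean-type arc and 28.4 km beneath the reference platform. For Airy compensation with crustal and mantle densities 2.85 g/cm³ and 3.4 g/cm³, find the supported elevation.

Excess crust Δ = 54.6 km − 28.4 km = 26.2 km, split between elevation h and root r with h + r = Δ.
Airy balance ρ_c h = (ρ_m − ρ_c) r gives r = h ρ_c/(ρ_m − ρ_c), so h (1 + ρ_c/(ρ_m − ρ_c)) = Δ, i.e. h = Δ (ρ_m − ρ_c)/ρ_m.
h = 26.2 km × 0.55/3.4 = 4.24 km.

4.24 km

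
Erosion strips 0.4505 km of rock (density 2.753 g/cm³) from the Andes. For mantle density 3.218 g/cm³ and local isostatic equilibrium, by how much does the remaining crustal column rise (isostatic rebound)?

0.385 km

Unloading: uplift u = e ρ_c/ρ_m = 0.4505 km × 2.753/3.218 = 0.385 km.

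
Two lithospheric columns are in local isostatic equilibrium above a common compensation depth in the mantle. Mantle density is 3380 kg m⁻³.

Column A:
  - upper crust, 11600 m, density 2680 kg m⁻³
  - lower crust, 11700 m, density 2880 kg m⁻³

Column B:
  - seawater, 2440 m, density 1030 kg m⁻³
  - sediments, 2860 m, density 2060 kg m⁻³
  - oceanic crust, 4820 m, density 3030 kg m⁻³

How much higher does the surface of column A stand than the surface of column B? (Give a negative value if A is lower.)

821 m

For any compensation level in the mantle, the mantle terms cancel and isostasy reduces to e = (Σt_A − Σt_B) − (Σ(ρt)_A − Σ(ρt)_B) / ρ_m.
Σt_A = 23300 m; Σt_B = 10120 m; Σ(ρt)_A = 64784000; Σ(ρt)_B = 23009400 (in m·kg m⁻³).
e = (23300 − 10120) − (64784000 − 23009400) / 3380 = 821 m.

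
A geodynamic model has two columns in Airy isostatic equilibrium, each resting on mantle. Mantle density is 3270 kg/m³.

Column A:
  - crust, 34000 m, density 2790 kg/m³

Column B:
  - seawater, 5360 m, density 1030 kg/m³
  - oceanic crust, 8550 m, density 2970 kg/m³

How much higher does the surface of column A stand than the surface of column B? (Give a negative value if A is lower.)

535 m

For any compensation level in the mantle, the mantle terms cancel and isostasy reduces to e = (Σt_A − Σt_B) − (Σ(ρt)_A − Σ(ρt)_B) / ρ_m.
Σt_A = 34000 m; Σt_B = 13910 m; Σ(ρt)_A = 94860000; Σ(ρt)_B = 30914300 (in m·kg/m³).
e = (34000 − 13910) − (94860000 − 30914300) / 3270 = 535 m.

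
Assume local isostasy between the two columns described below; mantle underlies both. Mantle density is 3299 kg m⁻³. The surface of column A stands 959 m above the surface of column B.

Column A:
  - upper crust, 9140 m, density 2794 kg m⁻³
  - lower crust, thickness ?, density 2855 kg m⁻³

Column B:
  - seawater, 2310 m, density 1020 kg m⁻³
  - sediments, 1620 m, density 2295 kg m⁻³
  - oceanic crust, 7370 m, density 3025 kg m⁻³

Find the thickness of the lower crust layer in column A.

16800 m

Take the compensation level at the base of the deeper column (depth z_c below the surface of column A) and equate Σ ρ_i t_i down to z_c; mantle fills any gap and the z_c terms cancel.
Column A: 9140×2794 + x×2855 + (z_c − 9140 − x)×3299
Column B: 959×0 + 2310×1020 + 1620×2295 + 7370×3025 + (z_c − 959 − 11300)×3299
The z_c×3299 term appears on both sides and cancels. Collect the known terms of each column as K = Σ(ρt)_known − 3299 × (depth of known layers): K_A = 25537160 − 3299×9140 = −4615700; K_B = 28368350 − 3299×(959 + 11300) = −12074091.
Balance: K_A − x×(3299 − 2855) = K_B, so x = (K_A − K_B)/(3299 − 2855) = 7458390/444 = 16800 m.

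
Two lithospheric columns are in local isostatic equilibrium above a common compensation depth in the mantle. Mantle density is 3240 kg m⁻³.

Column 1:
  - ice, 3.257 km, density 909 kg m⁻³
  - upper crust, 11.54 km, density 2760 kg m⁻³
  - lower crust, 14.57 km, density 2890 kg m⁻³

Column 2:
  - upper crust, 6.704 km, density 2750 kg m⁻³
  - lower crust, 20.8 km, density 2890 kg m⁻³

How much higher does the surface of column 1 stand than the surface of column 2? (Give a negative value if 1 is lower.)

2.37 km

For any compensation level in the mantle, the mantle terms cancel and isostasy reduces to e = (Σt_1 − Σt_2) − (Σ(ρt)_1 − Σ(ρt)_2) / ρ_m.
Σt_1 = 29.367 km; Σt_2 = 27.504 km; Σ(ρt)_1 = 76918.313; Σ(ρt)_2 = 78548 (in km·kg m⁻³).
e = (29.367 − 27.504) − (76918.313 − 78548) / 3240 = 2.37 km.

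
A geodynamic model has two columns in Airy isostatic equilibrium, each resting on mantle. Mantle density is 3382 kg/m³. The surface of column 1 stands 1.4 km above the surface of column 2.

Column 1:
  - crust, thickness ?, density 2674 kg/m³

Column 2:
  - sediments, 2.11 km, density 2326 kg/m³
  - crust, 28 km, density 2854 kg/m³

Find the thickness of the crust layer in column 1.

30.7 km

Take the compensation level at the base of the deeper column (depth z_c below the surface of column 1) and equate Σ ρ_i t_i down to z_c; mantle fills any gap and the z_c terms cancel.
Column 1: x×2674 + (z_c − 0 − x)×3382
Column 2: 1.4×0 + 2.11×2326 + 28×2854 + (z_c − 1.4 − 30.11)×3382
The z_c×3382 term appears on both sides and cancels. Collect the known terms of each column as K = Σ(ρt)_known − 3382 × (depth of known layers): K_1 = 0 − 3382×0 = 0; K_2 = 84819.86 − 3382×(1.4 + 30.11) = −21746.96.
Balance: K_1 − x×(3382 − 2674) = K_2, so x = (K_1 − K_2)/(3382 − 2674) = 21747/708 = 30.7 km.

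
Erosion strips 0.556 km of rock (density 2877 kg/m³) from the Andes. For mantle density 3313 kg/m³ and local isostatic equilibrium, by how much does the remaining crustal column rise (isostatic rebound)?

0.483 km

Unloading: uplift u = e ρ_c/ρ_m = 0.556 km × 2877/3313 = 0.483 km.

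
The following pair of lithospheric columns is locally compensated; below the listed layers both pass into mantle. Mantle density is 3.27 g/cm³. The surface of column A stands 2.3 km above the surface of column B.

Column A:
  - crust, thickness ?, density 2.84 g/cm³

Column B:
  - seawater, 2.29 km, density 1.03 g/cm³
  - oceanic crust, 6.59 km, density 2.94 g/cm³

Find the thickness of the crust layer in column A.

Take the compensation level at the base of the deeper column (depth z_c below the surface of column A) and equate Σ ρ_i t_i down to z_c; mantle fills any gap and the z_c terms cancel.
Column A: x×2.84 + (z_c − 0 − x)×3.27
Column B: 2.3×0 + 2.29×1.03 + 6.59×2.94 + (z_c − 2.3 − 8.88)×3.27
The z_c×3.27 term appears on both sides and cancels. Collect the known terms of each column as K = Σ(ρt)_known − 3.27 × (depth of known layers): K_A = 0 − 3.27×0 = 0; K_B = 21.7333 − 3.27×(2.3 + 8.88) = −14.8253.
Balance: K_A − x×(3.27 − 2.84) = K_B, so x = (K_A − K_B)/(3.27 − 2.84) = 14.8253/0.43 = 34.5 km.

34.5 km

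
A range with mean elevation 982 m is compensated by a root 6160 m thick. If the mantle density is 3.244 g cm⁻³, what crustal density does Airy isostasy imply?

2.8 g cm⁻³

ρ_c h = (ρ_m − ρ_c) r → ρ_c (h + r) = ρ_m r → ρ_c = ρ_m r / (h + r).
ρ_c = 3.244 × 6160 m / (982 m + 6160 m) = 2.8 g cm⁻³.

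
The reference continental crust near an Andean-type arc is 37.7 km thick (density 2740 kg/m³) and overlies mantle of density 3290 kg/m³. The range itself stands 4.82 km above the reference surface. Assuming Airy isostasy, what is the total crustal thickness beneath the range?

Root depth r = h ρ_c / (ρ_m − ρ_c) = 4.82 km × 2740 / 550 = 24.01 km.
Total thickness = T + h + r = 37.7 km + 4.82 km + 24.01 km = 66.5 km.

66.5 km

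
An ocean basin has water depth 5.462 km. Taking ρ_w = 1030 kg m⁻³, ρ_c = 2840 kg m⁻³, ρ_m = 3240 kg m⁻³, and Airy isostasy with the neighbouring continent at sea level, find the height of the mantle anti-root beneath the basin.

24.7 km

Isostatic balance requires: replacing crust with seawater at the top is compensated by replacing crust with mantle at the base: d (ρ_c − ρ_w) = a (ρ_m − ρ_c).
a = d (ρ_c − ρ_w)/(ρ_m − ρ_c) = 5.462 km × 1810/400 = 24.7 km.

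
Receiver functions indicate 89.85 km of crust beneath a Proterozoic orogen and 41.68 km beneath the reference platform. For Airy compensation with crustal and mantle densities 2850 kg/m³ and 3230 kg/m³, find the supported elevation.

5.67 km

Excess crust Δ = 89.85 km − 41.68 km = 48.17 km, split between elevation h and root r with h + r = Δ.
Airy balance ρ_c h = (ρ_m − ρ_c) r gives r = h ρ_c/(ρ_m − ρ_c), so h (1 + ρ_c/(ρ_m − ρ_c)) = Δ, i.e. h = Δ (ρ_m − ρ_c)/ρ_m.
h = 48.17 km × 380/3230 = 5.67 km.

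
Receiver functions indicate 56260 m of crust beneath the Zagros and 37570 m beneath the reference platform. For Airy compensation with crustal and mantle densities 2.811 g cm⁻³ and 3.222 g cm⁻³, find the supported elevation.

2380 m

Excess crust Δ = 56260 m − 37570 m = 18690 m, split between elevation h and root r with h + r = Δ.
Airy balance ρ_c h = (ρ_m − ρ_c) r gives r = h ρ_c/(ρ_m − ρ_c), so h (1 + ρ_c/(ρ_m − ρ_c)) = Δ, i.e. h = Δ (ρ_m − ρ_c)/ρ_m.
h = 18690 m × 0.411/3.222 = 2380 m.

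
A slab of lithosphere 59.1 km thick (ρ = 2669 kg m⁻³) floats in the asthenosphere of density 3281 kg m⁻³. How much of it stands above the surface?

Floating equilibrium: submerged depth d = t ρ_obj/ρ_fluid = 59.1 km × 2669/3281 = 48.08 km.
Freeboard = t − d = 59.1 km − 48.08 km = 11 km.

11 km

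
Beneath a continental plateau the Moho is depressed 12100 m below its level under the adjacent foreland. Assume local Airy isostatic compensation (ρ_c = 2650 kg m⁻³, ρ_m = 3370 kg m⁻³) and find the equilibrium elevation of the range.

In Airy isostatic equilibrium: ρ_c h = (ρ_m − ρ_c) r.
h = r (ρ_m − ρ_c) / ρ_c = 12100 m × (3370 − 2650) / 2650 = 3290 m.

3290 m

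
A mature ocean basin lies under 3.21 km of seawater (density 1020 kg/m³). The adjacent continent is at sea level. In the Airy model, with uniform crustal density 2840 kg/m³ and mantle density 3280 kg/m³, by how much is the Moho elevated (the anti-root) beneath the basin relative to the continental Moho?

13.3 km

Isostatic balance requires: replacing crust with seawater at the top is compensated by replacing crust with mantle at the base: d (ρ_c − ρ_w) = a (ρ_m − ρ_c).
a = d (ρ_c − ρ_w)/(ρ_m − ρ_c) = 3.21 km × 1820/440 = 13.3 km.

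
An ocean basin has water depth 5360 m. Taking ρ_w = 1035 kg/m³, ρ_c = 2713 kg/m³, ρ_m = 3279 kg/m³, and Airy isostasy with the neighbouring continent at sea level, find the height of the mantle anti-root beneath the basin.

15900 m

For local isostatic compensation: replacing crust with seawater at the top is compensated by replacing crust with mantle at the base: d (ρ_c − ρ_w) = a (ρ_m − ρ_c).
a = d (ρ_c − ρ_w)/(ρ_m − ρ_c) = 5360 m × 1678/566 = 15900 m.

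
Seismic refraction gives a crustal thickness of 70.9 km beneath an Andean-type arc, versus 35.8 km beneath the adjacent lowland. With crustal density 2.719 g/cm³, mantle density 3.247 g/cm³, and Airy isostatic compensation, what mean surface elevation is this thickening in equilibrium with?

Excess crust Δ = 70.9 km − 35.8 km = 35.1 km, split between elevation h and root r with h + r = Δ.
Airy balance ρ_c h = (ρ_m − ρ_c) r gives r = h ρ_c/(ρ_m − ρ_c), so h (1 + ρ_c/(ρ_m − ρ_c)) = Δ, i.e. h = Δ (ρ_m − ρ_c)/ρ_m.
h = 35.1 km × 0.528/3.247 = 5.71 km.

5.71 km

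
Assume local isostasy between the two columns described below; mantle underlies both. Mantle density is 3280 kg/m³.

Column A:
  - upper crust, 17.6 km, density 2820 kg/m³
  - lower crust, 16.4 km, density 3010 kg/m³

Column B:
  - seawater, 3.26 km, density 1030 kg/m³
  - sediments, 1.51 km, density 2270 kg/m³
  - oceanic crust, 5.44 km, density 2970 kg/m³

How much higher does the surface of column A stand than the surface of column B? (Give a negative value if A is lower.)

For any compensation level in the mantle, the mantle terms cancel and isostasy reduces to e = (Σt_A − Σt_B) − (Σ(ρt)_A − Σ(ρt)_B) / ρ_m.
Σt_A = 34 km; Σt_B = 10.21 km; Σ(ρt)_A = 98996; Σ(ρt)_B = 22942.3 (in km·kg/m³).
e = (34 − 10.21) − (98996 − 22942.3) / 3280 = 0.603 km.

0.603 km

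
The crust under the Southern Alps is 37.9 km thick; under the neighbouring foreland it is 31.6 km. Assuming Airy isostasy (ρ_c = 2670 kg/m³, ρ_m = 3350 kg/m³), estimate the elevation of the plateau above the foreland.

1.28 km

Excess crust Δ = 37.9 km − 31.6 km = 6.3 km, split between elevation h and root r with h + r = Δ.
Airy balance ρ_c h = (ρ_m − ρ_c) r gives r = h ρ_c/(ρ_m − ρ_c), so h (1 + ρ_c/(ρ_m − ρ_c)) = Δ, i.e. h = Δ (ρ_m − ρ_c)/ρ_m.
h = 6.3 km × 680/3350 = 1.28 km.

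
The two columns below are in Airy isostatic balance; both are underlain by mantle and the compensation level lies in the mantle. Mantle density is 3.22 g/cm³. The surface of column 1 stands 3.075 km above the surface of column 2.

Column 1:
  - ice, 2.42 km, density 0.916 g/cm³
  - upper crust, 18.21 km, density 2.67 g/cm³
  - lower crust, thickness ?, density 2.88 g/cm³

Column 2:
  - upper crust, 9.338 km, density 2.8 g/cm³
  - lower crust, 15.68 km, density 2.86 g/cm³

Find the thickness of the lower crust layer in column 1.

Take the compensation level at the base of the deeper column (depth z_c below the surface of column 1) and equate Σ ρ_i t_i down to z_c; mantle fills any gap and the z_c terms cancel.
Column 1: 2.42×0.916 + 18.21×2.67 + x×2.88 + (z_c − 20.63 − x)×3.22
Column 2: 3.075×0 + 9.338×2.8 + 15.68×2.86 + (z_c − 3.075 − 25.018)×3.22
The z_c×3.22 term appears on both sides and cancels. Collect the known terms of each column as K = Σ(ρt)_known − 3.22 × (depth of known layers): K_1 = 50.83742 − 3.22×20.63 = −15.59118; K_2 = 70.9912 − 3.22×(3.075 + 25.018) = −19.46826.
Balance: K_1 − x×(3.22 − 2.88) = K_2, so x = (K_1 − K_2)/(3.22 − 2.88) = 3.87708/0.34 = 11.4 km.

11.4 km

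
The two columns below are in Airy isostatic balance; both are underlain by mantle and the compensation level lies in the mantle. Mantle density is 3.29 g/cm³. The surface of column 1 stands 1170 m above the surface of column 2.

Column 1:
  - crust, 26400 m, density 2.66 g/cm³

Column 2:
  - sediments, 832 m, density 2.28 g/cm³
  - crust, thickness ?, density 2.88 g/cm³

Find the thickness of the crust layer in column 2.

Take the compensation level at the base of the deeper column (depth z_c below the surface of column 1) and equate Σ ρ_i t_i down to z_c; mantle fills any gap and the z_c terms cancel.
Column 1: 26400×2.66 + (z_c − 26400)×3.29
Column 2: 1170×0 + 832×2.28 + x×2.88 + (z_c − 1170 − 832 − x)×3.29
The z_c×3.29 term appears on both sides and cancels. Collect the known terms of each column as K = Σ(ρt)_known − 3.29 × (depth of known layers): K_1 = 70224 − 3.29×26400 = −16632; K_2 = 1896.96 − 3.29×(1170 + 832) = −4689.62.
Balance: K_1 = K_2 − x×(3.29 − 2.88), so x = (K_2 − K_1)/(3.29 − 2.88) = 11942.4/0.41 = 29100 m.

29100 m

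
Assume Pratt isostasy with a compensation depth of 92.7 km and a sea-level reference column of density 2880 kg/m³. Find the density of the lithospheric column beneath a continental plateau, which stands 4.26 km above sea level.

2750 kg/m³

Pratt balance: ρ_ref D = ρ (D + h).
ρ = ρ_ref D/(D + h) = 2880 × 92.7 km/(92.7 km + 4.26 km) = 2750 kg/m³.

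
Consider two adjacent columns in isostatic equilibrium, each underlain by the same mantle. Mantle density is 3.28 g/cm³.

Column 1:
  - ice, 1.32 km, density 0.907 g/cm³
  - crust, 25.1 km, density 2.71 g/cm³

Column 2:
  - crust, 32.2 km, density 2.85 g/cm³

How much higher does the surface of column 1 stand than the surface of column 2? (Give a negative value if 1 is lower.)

1.1 km

For any compensation level in the mantle, the mantle terms cancel and isostasy reduces to e = (Σt_1 − Σt_2) − (Σ(ρt)_1 − Σ(ρt)_2) / ρ_m.
Σt_1 = 26.42 km; Σt_2 = 32.2 km; Σ(ρt)_1 = 69.21824; Σ(ρt)_2 = 91.77 (in km·g/cm³).
e = (26.42 − 32.2) − (69.21824 − 91.77) / 3.28 = 1.1 km.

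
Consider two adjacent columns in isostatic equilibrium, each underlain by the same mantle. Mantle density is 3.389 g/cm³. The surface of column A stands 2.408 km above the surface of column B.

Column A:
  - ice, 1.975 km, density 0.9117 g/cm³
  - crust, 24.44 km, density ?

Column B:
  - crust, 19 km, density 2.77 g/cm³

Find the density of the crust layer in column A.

2.77 g/cm³

Take the compensation level at the base of the deeper column (depth z_c below the surface of column A) and equate Σ ρ_i t_i down to z_c; mantle fills any gap and the z_c terms cancel.
Column A: 1.975×0.9117 + 24.44×ρ + (z_c − 26.415)×3.389
Column B: 2.408×0 + 19×2.77 + (z_c − 2.408 − 19)×3.389
The z_c×3.389 term appears on both sides and cancels. Collect the known terms of each column as K = Σ(ρt)_known − 3.389 × (depth of known layers): K_A = 1.8006075 − 3.389×26.415 = −87.7198275; K_B = 52.63 − 3.389×(2.408 + 19) = −19.921712.
Balance: K_A + 24.44×ρ = K_B, so ρ = (K_B − K_A)/24.44 = 67.7981/24.44 = 2.77 g/cm³.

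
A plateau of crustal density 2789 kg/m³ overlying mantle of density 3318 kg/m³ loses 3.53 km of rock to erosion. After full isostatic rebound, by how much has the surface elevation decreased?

Rebound u = e ρ_c/ρ_m = 3.53 km × 2789/3318 = 2.967 km.
Net surface drop = e − u = 3.53 km − 2.967 km = e (ρ_m − ρ_c)/ρ_m = 0.563 km.

0.563 km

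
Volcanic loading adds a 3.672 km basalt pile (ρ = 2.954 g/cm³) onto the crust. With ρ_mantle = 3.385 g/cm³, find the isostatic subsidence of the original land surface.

3.2 km

Subaerial loading: s = t ρ_load / ρ_m.
s = 3.672 km × 2.954/3.385 = 3.2 km.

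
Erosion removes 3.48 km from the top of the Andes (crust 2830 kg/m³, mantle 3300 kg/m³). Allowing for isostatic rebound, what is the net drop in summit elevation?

Rebound u = e ρ_c/ρ_m = 3.48 km × 2830/3300 = 2.984 km.
Net surface drop = e − u = 3.48 km − 2.984 km = e (ρ_m − ρ_c)/ρ_m = 0.496 km.

0.496 km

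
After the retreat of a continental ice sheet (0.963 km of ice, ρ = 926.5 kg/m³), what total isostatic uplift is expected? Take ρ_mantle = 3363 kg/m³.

0.265 km

Removing the load lets mantle flow back in; uplift u satisfies ρ_ice t = ρ_m u.
u = t ρ_ice/ρ_m = 0.963 km × 926.5/3363 = 0.265 km.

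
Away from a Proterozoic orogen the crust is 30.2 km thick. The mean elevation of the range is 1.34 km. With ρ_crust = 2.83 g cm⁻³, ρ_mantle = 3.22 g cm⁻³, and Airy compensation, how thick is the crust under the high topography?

41.3 km

Root depth r = h ρ_c / (ρ_m − ρ_c) = 1.34 km × 2.83 / 0.39 = 9.724 km.
Total thickness = T + h + r = 30.2 km + 1.34 km + 9.724 km = 41.3 km.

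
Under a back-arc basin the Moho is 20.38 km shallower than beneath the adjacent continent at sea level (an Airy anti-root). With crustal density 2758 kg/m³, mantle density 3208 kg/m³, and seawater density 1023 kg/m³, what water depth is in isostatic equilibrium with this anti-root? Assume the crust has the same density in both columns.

5.29 km

Replacing a thickness d of crust by seawater at the top must be balanced by replacing crust with mantle at the base: d (ρ_c − ρ_w) = a (ρ_m − ρ_c).
d = a (ρ_m − ρ_c)/(ρ_c − ρ_w) = 20.38 km × 450/1735 = 5.29 km.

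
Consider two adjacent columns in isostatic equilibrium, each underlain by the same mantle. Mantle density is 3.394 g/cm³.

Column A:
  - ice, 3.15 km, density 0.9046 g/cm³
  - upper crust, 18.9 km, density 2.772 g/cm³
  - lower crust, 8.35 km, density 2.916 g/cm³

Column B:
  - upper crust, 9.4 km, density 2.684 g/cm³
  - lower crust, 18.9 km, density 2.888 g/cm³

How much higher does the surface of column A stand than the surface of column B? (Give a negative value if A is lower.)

For any compensation level in the mantle, the mantle terms cancel and isostasy reduces to e = (Σt_A − Σt_B) − (Σ(ρt)_A − Σ(ρt)_B) / ρ_m.
Σt_A = 30.4 km; Σt_B = 28.3 km; Σ(ρt)_A = 79.58889; Σ(ρt)_B = 79.8128 (in km·g/cm³).
e = (30.4 − 28.3) − (79.58889 − 79.8128) / 3.394 = 2.17 km.

2.17 km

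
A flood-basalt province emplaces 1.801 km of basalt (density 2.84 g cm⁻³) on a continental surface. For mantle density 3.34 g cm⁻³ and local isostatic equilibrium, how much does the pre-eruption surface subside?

Subaerial loading: s = t ρ_load / ρ_m.
s = 1.801 km × 2.84/3.34 = 1.53 km.

1.53 km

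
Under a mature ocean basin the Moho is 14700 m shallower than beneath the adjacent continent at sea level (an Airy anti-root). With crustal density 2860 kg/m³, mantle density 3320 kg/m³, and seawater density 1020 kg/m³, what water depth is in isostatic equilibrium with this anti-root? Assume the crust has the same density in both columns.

Replacing a thickness d of crust by seawater at the top must be balanced by replacing crust with mantle at the base: d (ρ_c − ρ_w) = a (ρ_m − ρ_c).
d = a (ρ_m − ρ_c)/(ρ_c − ρ_w) = 14700 m × 460/1840 = 3680 m.

3680 m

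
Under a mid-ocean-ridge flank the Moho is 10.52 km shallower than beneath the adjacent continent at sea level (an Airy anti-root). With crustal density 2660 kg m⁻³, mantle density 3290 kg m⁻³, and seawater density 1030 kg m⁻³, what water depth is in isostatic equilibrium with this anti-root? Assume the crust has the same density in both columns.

Replacing a thickness d of crust by seawater at the top must be balanced by replacing crust with mantle at the base: d (ρ_c − ρ_w) = a (ρ_m − ρ_c).
d = a (ρ_m − ρ_c)/(ρ_c − ρ_w) = 10.52 km × 630/1630 = 4.07 km.

4.07 km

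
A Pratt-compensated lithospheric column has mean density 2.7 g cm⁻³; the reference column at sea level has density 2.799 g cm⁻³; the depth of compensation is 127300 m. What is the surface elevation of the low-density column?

ρ_ref D = ρ (D + h) → h = D (ρ_ref − ρ)/ρ.
h = 127300 m × (2.799 − 2.7)/2.7 = 4670 m.

4670 m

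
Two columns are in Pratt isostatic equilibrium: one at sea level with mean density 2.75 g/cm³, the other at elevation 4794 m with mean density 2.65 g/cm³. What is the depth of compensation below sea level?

ρ_ref D = ρ (D + h) → D (ρ_ref − ρ) = ρ h.
D = ρ h/(ρ_ref − ρ) = 2.65 × 4794 m/(2.75 − 2.65) = 127000 m.

127000 m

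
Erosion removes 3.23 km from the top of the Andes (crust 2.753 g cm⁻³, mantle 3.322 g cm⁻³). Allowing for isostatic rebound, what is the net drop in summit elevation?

0.553 km

Rebound u = e ρ_c/ρ_m = 3.23 km × 2.753/3.322 = 2.677 km.
Net surface drop = e − u = 3.23 km − 2.677 km = e (ρ_m − ρ_c)/ρ_m = 0.553 km.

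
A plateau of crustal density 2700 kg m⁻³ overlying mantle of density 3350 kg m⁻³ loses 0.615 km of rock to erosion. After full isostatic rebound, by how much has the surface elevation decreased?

Rebound u = e ρ_c/ρ_m = 0.615 km × 2700/3350 = 0.4957 km.
Net surface drop = e − u = 0.615 km − 0.4957 km = e (ρ_m − ρ_c)/ρ_m = 0.119 km.

0.119 km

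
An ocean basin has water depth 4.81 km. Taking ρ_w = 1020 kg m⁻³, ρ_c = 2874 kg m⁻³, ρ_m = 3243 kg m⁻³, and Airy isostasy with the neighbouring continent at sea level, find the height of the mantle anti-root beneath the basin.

24.2 km

Isostatic balance requires: replacing crust with seawater at the top is compensated by replacing crust with mantle at the base: d (ρ_c − ρ_w) = a (ρ_m − ρ_c).
a = d (ρ_c − ρ_w)/(ρ_m − ρ_c) = 4.81 km × 1854/369 = 24.2 km.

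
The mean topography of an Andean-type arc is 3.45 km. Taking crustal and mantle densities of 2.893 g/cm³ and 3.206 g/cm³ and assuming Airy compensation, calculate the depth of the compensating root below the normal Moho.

31.9 km

In Airy isostatic equilibrium: the weight of the topography is balanced by the buoyancy of the root, ρ_c h = (ρ_m − ρ_c) r.
r = h · ρ_c / (ρ_m − ρ_c) = 3.45 km × 2.893 / (3.206 − 2.893) = 31.9 km.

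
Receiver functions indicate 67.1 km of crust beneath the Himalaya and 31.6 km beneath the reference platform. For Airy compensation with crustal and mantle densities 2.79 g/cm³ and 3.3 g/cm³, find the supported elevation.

5.49 km

Excess crust Δ = 67.1 km − 31.6 km = 35.5 km, split between elevation h and root r with h + r = Δ.
Airy balance ρ_c h = (ρ_m − ρ_c) r gives r = h ρ_c/(ρ_m − ρ_c), so h (1 + ρ_c/(ρ_m − ρ_c)) = Δ, i.e. h = Δ (ρ_m − ρ_c)/ρ_m.
h = 35.5 km × 0.51/3.3 = 5.49 km.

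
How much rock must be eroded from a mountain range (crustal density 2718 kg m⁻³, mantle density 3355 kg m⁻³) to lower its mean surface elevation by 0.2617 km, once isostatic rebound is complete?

Net drop Δ = e − u = e − e ρ_c/ρ_m = e (ρ_m − ρ_c)/ρ_m.
e = Δ ρ_m/(ρ_m − ρ_c) = 0.2617 km × 3355/637 = 1.38 km.

1.38 km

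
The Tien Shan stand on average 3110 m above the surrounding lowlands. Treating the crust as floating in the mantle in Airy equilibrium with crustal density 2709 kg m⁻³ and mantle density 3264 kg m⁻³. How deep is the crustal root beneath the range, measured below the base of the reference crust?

Balancing pressure at the compensation depth: the weight of the topography is balanced by the buoyancy of the root, ρ_c h = (ρ_m − ρ_c) r.
r = h · ρ_c / (ρ_m − ρ_c) = 3110 m × 2709 / (3264 − 2709) = 15200 m.

15200 m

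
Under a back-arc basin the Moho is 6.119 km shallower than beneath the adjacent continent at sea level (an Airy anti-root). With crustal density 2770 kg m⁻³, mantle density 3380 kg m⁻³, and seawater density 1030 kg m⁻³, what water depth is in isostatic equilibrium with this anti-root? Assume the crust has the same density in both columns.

2.15 km

Replacing a thickness d of crust by seawater at the top must be balanced by replacing crust with mantle at the base: d (ρ_c − ρ_w) = a (ρ_m − ρ_c).
d = a (ρ_m − ρ_c)/(ρ_c − ρ_w) = 6.119 km × 610/1740 = 2.15 km.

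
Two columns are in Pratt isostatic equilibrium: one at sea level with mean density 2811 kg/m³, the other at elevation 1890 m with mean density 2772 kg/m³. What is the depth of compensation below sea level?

ρ_ref D = ρ (D + h) → D (ρ_ref − ρ) = ρ h.
D = ρ h/(ρ_ref − ρ) = 2772 × 1890 m/(2811 − 2772) = 134000 m.

134000 m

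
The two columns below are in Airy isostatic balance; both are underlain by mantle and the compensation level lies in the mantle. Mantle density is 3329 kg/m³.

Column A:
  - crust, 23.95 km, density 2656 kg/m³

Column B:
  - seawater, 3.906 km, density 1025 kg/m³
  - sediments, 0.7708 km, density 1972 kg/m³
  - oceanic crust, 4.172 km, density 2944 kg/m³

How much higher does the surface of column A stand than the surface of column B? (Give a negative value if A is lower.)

For any compensation level in the mantle, the mantle terms cancel and isostasy reduces to e = (Σt_A − Σt_B) − (Σ(ρt)_A − Σ(ρt)_B) / ρ_m.
Σt_A = 23.95 km; Σt_B = 8.8488 km; Σ(ρt)_A = 63611.2; Σ(ρt)_B = 17806.0356 (in km·kg/m³).
e = (23.95 − 8.8488) − (63611.2 − 17806.0356) / 3329 = 1.34 km.

1.34 km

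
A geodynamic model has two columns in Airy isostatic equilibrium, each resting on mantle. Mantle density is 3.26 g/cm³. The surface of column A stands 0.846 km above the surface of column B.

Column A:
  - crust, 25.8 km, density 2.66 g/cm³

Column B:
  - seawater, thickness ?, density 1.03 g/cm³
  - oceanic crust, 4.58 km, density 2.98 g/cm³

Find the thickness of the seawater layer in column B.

5.13 km

Take the compensation level at the base of the deeper column (depth z_c below the surface of column A) and equate Σ ρ_i t_i down to z_c; mantle fills any gap and the z_c terms cancel.
Column A: 25.8×2.66 + (z_c − 25.8)×3.26
Column B: 0.846×0 + x×1.03 + 4.58×2.98 + (z_c − 0.846 − 4.58 − x)×3.26
The z_c×3.26 term appears on both sides and cancels. Collect the known terms of each column as K = Σ(ρt)_known − 3.26 × (depth of known layers): K_A = 68.628 − 3.26×25.8 = −15.48; K_B = 13.6484 − 3.26×(0.846 + 4.58) = −4.04036.
Balance: K_A = K_B − x×(3.26 − 1.03), so x = (K_B − K_A)/(3.26 − 1.03) = 11.4396/2.23 = 5.13 km.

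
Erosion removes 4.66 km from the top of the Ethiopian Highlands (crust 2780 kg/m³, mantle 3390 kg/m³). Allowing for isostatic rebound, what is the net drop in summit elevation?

Rebound u = e ρ_c/ρ_m = 4.66 km × 2780/3390 = 3.821 km.
Net surface drop = e − u = 4.66 km − 3.821 km = e (ρ_m − ρ_c)/ρ_m = 0.839 km.

0.839 km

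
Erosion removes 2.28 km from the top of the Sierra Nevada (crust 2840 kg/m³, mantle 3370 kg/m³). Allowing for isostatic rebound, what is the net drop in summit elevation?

Rebound u = e ρ_c/ρ_m = 2.28 km × 2840/3370 = 1.921 km.
Net surface drop = e − u = 2.28 km − 1.921 km = e (ρ_m − ρ_c)/ρ_m = 0.359 km.

0.359 km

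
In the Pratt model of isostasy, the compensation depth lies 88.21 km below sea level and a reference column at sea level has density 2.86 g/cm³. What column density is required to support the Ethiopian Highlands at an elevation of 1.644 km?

2.81 g/cm³

Pratt balance: ρ_ref D = ρ (D + h).
ρ = ρ_ref D/(D + h) = 2.86 × 88.21 km/(88.21 km + 1.644 km) = 2.81 g/cm³.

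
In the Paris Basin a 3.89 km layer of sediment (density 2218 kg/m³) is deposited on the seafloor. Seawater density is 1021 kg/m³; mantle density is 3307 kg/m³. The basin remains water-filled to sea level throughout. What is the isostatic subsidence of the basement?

Submarine loading: the sediment displaces seawater, and the subsidence is in turn flooded, so s (ρ_m − ρ_w) = t (ρ_sed − ρ_w).
s = 3.89 km × (2218 − 1021) / (3307 − 1021) = 2.04 km.

2.04 km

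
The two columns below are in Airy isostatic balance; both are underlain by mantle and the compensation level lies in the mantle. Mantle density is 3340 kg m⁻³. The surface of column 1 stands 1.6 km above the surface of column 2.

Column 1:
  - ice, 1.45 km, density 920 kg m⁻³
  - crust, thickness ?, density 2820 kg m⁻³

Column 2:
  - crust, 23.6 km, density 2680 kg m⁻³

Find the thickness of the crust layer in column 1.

33.5 km

Take the compensation level at the base of the deeper column (depth z_c below the surface of column 1) and equate Σ ρ_i t_i down to z_c; mantle fills any gap and the z_c terms cancel.
Column 1: 1.45×920 + x×2820 + (z_c − 1.45 − x)×3340
Column 2: 1.6×0 + 23.6×2680 + (z_c − 1.6 − 23.6)×3340
The z_c×3340 term appears on both sides and cancels. Collect the known terms of each column as K = Σ(ρt)_known − 3340 × (depth of known layers): K_1 = 1334 − 3340×1.45 = −3509; K_2 = 63248 − 3340×(1.6 + 23.6) = −20920.
Balance: K_1 − x×(3340 − 2820) = K_2, so x = (K_1 − K_2)/(3340 − 2820) = 17411/520 = 33.5 km.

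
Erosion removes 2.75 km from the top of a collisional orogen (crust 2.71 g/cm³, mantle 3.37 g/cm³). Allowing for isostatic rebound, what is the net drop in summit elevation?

0.539 km

Rebound u = e ρ_c/ρ_m = 2.75 km × 2.71/3.37 = 2.211 km.
Net surface drop = e − u = 2.75 km − 2.211 km = e (ρ_m − ρ_c)/ρ_m = 0.539 km.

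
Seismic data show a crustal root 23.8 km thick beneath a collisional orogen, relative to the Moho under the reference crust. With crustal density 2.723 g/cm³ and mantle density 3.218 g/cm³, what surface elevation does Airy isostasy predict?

Equating mass per unit area of the two columns: ρ_c h = (ρ_m − ρ_c) r.
h = r (ρ_m − ρ_c) / ρ_c = 23.8 km × (3.218 − 2.723) / 2.723 = 4.33 km.

4.33 km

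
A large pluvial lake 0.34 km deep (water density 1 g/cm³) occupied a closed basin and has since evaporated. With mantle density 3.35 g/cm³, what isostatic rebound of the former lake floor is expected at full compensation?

0.101 km

u = d ρ_w/ρ_m = 0.34 km × 1/3.35 = 0.101 km.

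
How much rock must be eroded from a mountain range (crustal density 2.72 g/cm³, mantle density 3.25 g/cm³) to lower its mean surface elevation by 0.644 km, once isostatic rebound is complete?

Net drop Δ = e − u = e − e ρ_c/ρ_m = e (ρ_m − ρ_c)/ρ_m.
e = Δ ρ_m/(ρ_m − ρ_c) = 0.644 km × 3.25/0.53 = 3.95 km.

3.95 km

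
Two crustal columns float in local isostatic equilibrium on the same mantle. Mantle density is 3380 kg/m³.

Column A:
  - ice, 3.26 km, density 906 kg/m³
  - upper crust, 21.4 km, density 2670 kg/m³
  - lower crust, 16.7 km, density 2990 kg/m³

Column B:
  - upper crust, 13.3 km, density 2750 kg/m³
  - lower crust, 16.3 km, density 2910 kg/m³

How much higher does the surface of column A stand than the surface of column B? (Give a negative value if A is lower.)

For any compensation level in the mantle, the mantle terms cancel and isostasy reduces to e = (Σt_A − Σt_B) − (Σ(ρt)_A − Σ(ρt)_B) / ρ_m.
Σt_A = 41.36 km; Σt_B = 29.6 km; Σ(ρt)_A = 110024.56; Σ(ρt)_B = 84008 (in km·kg/m³).
e = (41.36 − 29.6) − (110024.56 − 84008) / 3380 = 4.06 km.

4.06 km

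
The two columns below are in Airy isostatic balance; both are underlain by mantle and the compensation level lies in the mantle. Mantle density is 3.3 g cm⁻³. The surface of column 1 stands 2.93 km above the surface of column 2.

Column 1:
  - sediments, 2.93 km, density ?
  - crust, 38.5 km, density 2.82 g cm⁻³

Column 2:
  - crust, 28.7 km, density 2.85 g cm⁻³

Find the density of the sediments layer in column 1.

1.9 g cm⁻³

Take the compensation level at the base of the deeper column (depth z_c below the surface of column 1) and equate Σ ρ_i t_i down to z_c; mantle fills any gap and the z_c terms cancel.
Column 1: 2.93×ρ + 38.5×2.82 + (z_c − 41.43)×3.3
Column 2: 2.93×0 + 28.7×2.85 + (z_c − 2.93 − 28.7)×3.3
The z_c×3.3 term appears on both sides and cancels. Collect the known terms of each column as K = Σ(ρt)_known − 3.3 × (depth of known layers): K_1 = 108.57 − 3.3×41.43 = −28.149; K_2 = 81.795 − 3.3×(2.93 + 28.7) = −22.584.
Balance: K_1 + 2.93×ρ = K_2, so ρ = (K_2 − K_1)/2.93 = 5.565/2.93 = 1.9 g cm⁻³.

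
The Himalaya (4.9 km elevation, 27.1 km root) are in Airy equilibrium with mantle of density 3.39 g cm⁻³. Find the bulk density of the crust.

ρ_c h = (ρ_m − ρ_c) r → ρ_c (h + r) = ρ_m r → ρ_c = ρ_m r / (h + r).
ρ_c = 3.39 × 27.1 km / (4.9 km + 27.1 km) = 2.87 g cm⁻³.

2.87 g cm⁻³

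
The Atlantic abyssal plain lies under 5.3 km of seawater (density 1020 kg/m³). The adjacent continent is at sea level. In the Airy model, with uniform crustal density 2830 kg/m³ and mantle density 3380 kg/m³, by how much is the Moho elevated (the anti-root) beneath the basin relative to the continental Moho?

17.4 km

Isostatic balance requires: replacing crust with seawater at the top is compensated by replacing crust with mantle at the base: d (ρ_c − ρ_w) = a (ρ_m − ρ_c).
a = d (ρ_c − ρ_w)/(ρ_m − ρ_c) = 5.3 km × 1810/550 = 17.4 km.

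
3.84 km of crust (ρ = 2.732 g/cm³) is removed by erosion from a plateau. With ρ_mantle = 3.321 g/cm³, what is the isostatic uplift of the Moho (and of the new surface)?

Unloading: uplift u = e ρ_c/ρ_m = 3.84 km × 2.732/3.321 = 3.16 km.

3.16 km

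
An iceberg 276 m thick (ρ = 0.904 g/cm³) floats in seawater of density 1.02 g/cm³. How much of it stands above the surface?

31.4 m

Floating equilibrium: submerged depth d = t ρ_obj/ρ_fluid = 276 m × 0.904/1.02 = 244.6 m.
Freeboard = t − d = 276 m − 244.6 m = 31.4 m.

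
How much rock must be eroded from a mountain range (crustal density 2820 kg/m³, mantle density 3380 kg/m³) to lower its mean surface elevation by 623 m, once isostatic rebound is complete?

Net drop Δ = e − u = e − e ρ_c/ρ_m = e (ρ_m − ρ_c)/ρ_m.
e = Δ ρ_m/(ρ_m − ρ_c) = 623 m × 3380/560 = 3760 m.

3760 m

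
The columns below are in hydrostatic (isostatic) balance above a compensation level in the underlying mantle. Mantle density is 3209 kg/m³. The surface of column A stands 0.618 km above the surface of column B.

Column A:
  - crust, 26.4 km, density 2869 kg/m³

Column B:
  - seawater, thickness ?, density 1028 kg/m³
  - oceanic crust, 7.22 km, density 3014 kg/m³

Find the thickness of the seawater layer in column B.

Take the compensation level at the base of the deeper column (depth z_c below the surface of column A) and equate Σ ρ_i t_i down to z_c; mantle fills any gap and the z_c terms cancel.
Column A: 26.4×2869 + (z_c − 26.4)×3209
Column B: 0.618×0 + x×1028 + 7.22×3014 + (z_c − 0.618 − 7.22 − x)×3209
The z_c×3209 term appears on both sides and cancels. Collect the known terms of each column as K = Σ(ρt)_known − 3209 × (depth of known layers): K_A = 75741.6 − 3209×26.4 = −8976; K_B = 21761.08 − 3209×(0.618 + 7.22) = −3391.062.
Balance: K_A = K_B − x×(3209 − 1028), so x = (K_B − K_A)/(3209 − 1028) = 5584.94/2181 = 2.56 km.

2.56 km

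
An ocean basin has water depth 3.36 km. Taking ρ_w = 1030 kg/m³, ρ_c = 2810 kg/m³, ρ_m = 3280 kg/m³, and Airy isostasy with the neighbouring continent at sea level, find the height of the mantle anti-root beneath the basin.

12.7 km

Equating mass per unit area of the two columns: replacing crust with seawater at the top is compensated by replacing crust with mantle at the base: d (ρ_c − ρ_w) = a (ρ_m − ρ_c).
a = d (ρ_c − ρ_w)/(ρ_m − ρ_c) = 3.36 km × 1780/470 = 12.7 km.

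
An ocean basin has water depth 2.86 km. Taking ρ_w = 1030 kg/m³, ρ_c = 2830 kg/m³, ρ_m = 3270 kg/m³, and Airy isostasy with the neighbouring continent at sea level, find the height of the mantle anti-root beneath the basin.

11.7 km

For local isostatic compensation: replacing crust with seawater at the top is compensated by replacing crust with mantle at the base: d (ρ_c − ρ_w) = a (ρ_m − ρ_c).
a = d (ρ_c − ρ_w)/(ρ_m − ρ_c) = 2.86 km × 1800/440 = 11.7 km.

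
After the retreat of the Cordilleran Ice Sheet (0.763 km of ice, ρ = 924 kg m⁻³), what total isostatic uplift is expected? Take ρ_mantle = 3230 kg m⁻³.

0.218 km

Removing the load lets mantle flow back in; uplift u satisfies ρ_ice t = ρ_m u.
u = t ρ_ice/ρ_m = 0.763 km × 924/3230 = 0.218 km.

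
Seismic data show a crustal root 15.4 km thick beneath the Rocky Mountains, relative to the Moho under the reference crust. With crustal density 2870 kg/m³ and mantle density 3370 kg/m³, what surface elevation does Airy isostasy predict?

2.68 km

For local isostatic compensation: ρ_c h = (ρ_m − ρ_c) r.
h = r (ρ_m − ρ_c) / ρ_c = 15.4 km × (3370 − 2870) / 2870 = 2.68 km.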